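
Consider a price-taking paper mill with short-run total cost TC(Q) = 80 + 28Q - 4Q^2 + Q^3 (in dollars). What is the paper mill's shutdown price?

Short-run supply begins at min AVC. From VC = 28Q - 4Q^2 + Q^3, AVC = 28 - 4Q + Q^2.
At the minimum of AVC, MC = AVC. MC = 28 - 8Q + 3Q^2; setting MC = AVC gives 2Q^2 - 4Q = 0, so Q = 2. min AVC = 24.
The firm shuts down for any P below $24.

$24 per unit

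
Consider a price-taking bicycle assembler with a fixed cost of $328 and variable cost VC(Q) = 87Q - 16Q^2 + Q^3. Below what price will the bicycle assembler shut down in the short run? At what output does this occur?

The shutdown price is the minimum of AVC. VC = 87Q - 16Q^2 + Q^3, so AVC = 87 - 16Q + Q^2.
At the minimum of AVC, MC = AVC. MC = 87 - 32Q + 3Q^2; setting MC = AVC gives 2Q^2 - 16Q = 0, so Q = 8. min AVC = 23.
For P < $23 the firm produces nothing.

$23 per unit, at Q = 8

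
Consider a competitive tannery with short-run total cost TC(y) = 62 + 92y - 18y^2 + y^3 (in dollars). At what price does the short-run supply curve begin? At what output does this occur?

$11 per unit, at y = 9

The firm shuts down when price falls below the minimum of average variable cost. AVC = VC/y = 92 - 18y + y^2.
dAVC/dy = -18 + 2y = 0 gives y = 9. min AVC = 92 - 18·9 + 9^2 = 11.
The firm shuts down for any P below $11.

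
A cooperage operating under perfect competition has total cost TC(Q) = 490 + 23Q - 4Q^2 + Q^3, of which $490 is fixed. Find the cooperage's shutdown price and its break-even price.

AVC = 23 - 4Q + Q^2; minimized at Q = 2, giving min AVC = $19. That is the shutdown price.
ATC = 490/Q + 23 - 4Q + Q^2. Setting dATC/dQ = −490/Q^2 − 4 + 2Q = 0 gives Q = 7 (since 2·7^3 − 4·7^2 = 490).
min ATC = 490/7 + 23 − 4·7 + 7^2 = $114. That is the break-even price.
Between these two prices the firm operates at a loss; above $114 it earns a profit.

Shutdown price = $19; break-even price = $114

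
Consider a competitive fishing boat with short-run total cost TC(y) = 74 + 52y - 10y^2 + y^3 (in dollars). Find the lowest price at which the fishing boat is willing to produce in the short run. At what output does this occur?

Short-run supply begins at min AVC. From VC = 52y - 10y^2 + y^3, AVC = 52 - 10y + y^2.
dAVC/dy = -10 + 2y = 0 gives y = 5. min AVC = 52 - 10·5 + 5^2 = 27.
So the shutdown price is $27.

$27 per unit, at y = 5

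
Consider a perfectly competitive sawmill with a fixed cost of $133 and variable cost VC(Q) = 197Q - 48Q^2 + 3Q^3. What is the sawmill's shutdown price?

The shutdown price is the minimum of AVC. VC = 197Q - 48Q^2 + 3Q^3, so AVC = 197 - 48Q + 3Q^2.
At the minimum of AVC, MC = AVC. MC = 197 - 96Q + 9Q^2; setting MC = AVC gives 6Q^2 - 48Q = 0, so Q = 8. min AVC = 5.
The firm shuts down for any P below $5.

$5 per unit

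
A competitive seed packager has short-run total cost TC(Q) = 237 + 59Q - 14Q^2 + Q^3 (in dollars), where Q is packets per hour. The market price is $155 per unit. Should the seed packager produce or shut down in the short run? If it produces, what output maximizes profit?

Produce at Q = 12

From TC, MC = TC'(Q) = 59 - 28Q + 3Q^2 and AVC = VC/Q = 59 - 14Q + Q^2.
The AVC parabola has its vertex at Q = 14/2 = 7, where AVC = 59 - 14·7 + 7^2 = $10.
P = $155 exceeds min AVC = $10, so the firm stays open.
Solving P = MC: -96 - 28Q + 3Q^2 = 0 ⇒ Q = -8/3 or 12. On the upward-sloping branch, Q* = 12.
Check: AVC at Q = 12 is $35 ≤ P, so revenue covers variable cost.
Profit = P·Q − TC = 155·12 − 657 = $1203.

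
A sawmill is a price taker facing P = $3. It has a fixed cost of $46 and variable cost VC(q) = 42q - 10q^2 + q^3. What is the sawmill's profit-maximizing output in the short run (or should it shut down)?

Variable cost is VC = 42q - 10q^2 + q^3, so AVC = VC/q = 42 - 10q + q^2 and MC = dTC/dq = 42 - 20q + 3q^2.
AVC is minimized where dAVC/dq = -10 + 2q = 0, at q = 5; min AVC = 42 - 10·5 + 5^2 = $17.
P = $3 lies below min AVC = $17; no output level covers variable cost.
Best response: produce nothing and absorb the $46 fixed cost.

Shut down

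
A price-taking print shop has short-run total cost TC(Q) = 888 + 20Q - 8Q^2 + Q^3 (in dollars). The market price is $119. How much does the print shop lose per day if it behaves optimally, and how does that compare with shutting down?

AVC = 20 - 8Q + Q^2; min AVC = $4 at Q = 4. Since P = $119 ≥ min AVC, the firm produces.
MC = 20 - 16Q + 3Q^2. Setting P = MC and taking the root on the rising branch gives Q* = 9.
TR = 119·9 = 1071. TC = 888 + 261 = 1149. Profit = 1071 − 1149 = -$78.
By producing, the firm covers all variable cost plus $810 of fixed cost; shutting down would lose the full $888.

Profit = -$78 at Q = 9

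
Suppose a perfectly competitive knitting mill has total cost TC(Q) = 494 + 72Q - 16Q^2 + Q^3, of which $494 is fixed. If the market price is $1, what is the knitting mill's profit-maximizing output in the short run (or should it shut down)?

Shut down

Strip out fixed cost: VC = 72Q - 16Q^2 + Q^3. Then AVC = 72 - 16Q + Q^2 and MC = 72 - 32Q + 3Q^2.
AVC is minimized where dAVC/dQ = -16 + 2Q = 0, at Q = 8; min AVC = 72 - 16·8 + 8^2 = $8.
P = $1 lies below min AVC = $8; no output level covers variable cost.
Best response: produce nothing and absorb the $494 fixed cost.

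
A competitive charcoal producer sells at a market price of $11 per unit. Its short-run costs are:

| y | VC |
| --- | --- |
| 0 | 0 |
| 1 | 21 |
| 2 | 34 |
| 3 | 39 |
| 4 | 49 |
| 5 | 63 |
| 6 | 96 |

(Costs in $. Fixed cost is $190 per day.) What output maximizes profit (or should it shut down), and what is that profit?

y = 0 (shut down); profit = -$190

Profit at each row (π = 11y − TC): y=0: -190; y=1: -200; y=2: -202; y=3: -196; y=4: -195; y=5: -198; y=6: -220.
Profit is highest at y = 0. Equivalently, the lowest AVC in the table is 49/4 ≈ $12.25 at y = 4, and P = $11 falls below it — price never covers variable cost, so the firm shuts down and loses only its fixed cost.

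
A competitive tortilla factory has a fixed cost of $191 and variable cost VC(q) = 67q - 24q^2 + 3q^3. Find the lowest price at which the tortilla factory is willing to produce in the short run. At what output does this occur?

$19 per unit, at q = 4

The firm shuts down when price falls below the minimum of average variable cost. AVC = VC/q = 67 - 24q + 3q^2.
At the minimum of AVC, MC = AVC. MC = 67 - 48q + 9q^2; setting MC = AVC gives 6q^2 - 24q = 0, so q = 4. min AVC = 19.
So the shutdown price is $19.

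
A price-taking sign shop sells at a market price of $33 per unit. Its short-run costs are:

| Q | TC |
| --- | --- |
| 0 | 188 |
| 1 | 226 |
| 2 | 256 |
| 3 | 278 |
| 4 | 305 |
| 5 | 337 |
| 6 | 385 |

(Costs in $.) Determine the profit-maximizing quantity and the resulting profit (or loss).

Q = 5; profit = -$172

Tabulate TR − TC: Q=0: -188; Q=1: -193; Q=2: -190; Q=3: -179; Q=4: -173; Q=5: -172; Q=6: -187.
Profit is maximized at Q = 5. AVC there is 149/5 = $29.80 ≤ P, so producing beats shutting down (which would give -$188).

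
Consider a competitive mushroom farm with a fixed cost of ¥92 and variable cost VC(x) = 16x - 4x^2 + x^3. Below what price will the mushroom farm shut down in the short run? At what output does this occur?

Short-run supply begins at min AVC. From VC = 16x - 4x^2 + x^3, AVC = 16 - 4x + x^2.
At the minimum of AVC, MC = AVC. MC = 16 - 8x + 3x^2; setting MC = AVC gives 2x^2 - 4x = 0, so x = 2. min AVC = 12.
So the shutdown price is ¥12.

¥12 per unit, at x = 2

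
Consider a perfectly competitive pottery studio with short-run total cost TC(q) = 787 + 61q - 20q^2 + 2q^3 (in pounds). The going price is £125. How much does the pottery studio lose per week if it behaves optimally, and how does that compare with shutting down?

AVC = 61 - 20q + 2q^2 has its minimum £11 at q = 5; price £125 clears that bar, so the firm operates.
MC = 61 - 40q + 6q^2. Setting P = MC and taking the root on the rising branch gives q* = 8.
TR = 125·8 = 1000. TC = 787 + 232 = 1019. Profit = 1000 − 1019 = -£19.
That loss of £19 beats the £787 the firm would lose by shutting down; producing recovers £768 of fixed cost.

Profit = -£19 at q = 8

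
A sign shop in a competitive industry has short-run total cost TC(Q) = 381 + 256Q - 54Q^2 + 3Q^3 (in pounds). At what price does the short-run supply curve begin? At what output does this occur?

£13 per unit, at Q = 9

The shutdown price is the minimum of AVC. VC = 256Q - 54Q^2 + 3Q^3, so AVC = 256 - 54Q + 3Q^2.
dAVC/dQ = -54 + 6Q = 0 gives Q = 9. min AVC = 256 - 54·9 + 3·9^2 = 13.
The firm shuts down for any P below £13.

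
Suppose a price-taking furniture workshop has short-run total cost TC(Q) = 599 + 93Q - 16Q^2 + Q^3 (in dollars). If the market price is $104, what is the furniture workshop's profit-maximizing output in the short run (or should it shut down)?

Variable cost is VC = 93Q - 16Q^2 + Q^3, so AVC = VC/Q = 93 - 16Q + Q^2 and MC = dTC/dQ = 93 - 32Q + 3Q^2.
AVC is minimized where dAVC/dQ = -16 + 2Q = 0, at Q = 8; min AVC = 93 - 16·8 + 8^2 = $29.
P = $104 exceeds min AVC = $29, so the firm stays open.
Set P = MC: 104 = 93 - 32Q + 3Q^2 → -11 - 32Q + 3Q^2 = 0. The roots are Q = -1/3 and Q = 11; the profit-maximizing output is on the rising part of MC, so Q* = 11.
Check: AVC at Q = 11 is $38 ≤ P, so revenue covers variable cost.
Profit = P·Q − TC = 104·11 − 1017 = $127.

Produce at Q = 11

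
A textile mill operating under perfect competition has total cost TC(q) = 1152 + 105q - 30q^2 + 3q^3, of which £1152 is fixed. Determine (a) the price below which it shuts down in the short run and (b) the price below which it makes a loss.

Shutdown price = min AVC. AVC = 105 - 30q + 3q^2, with vertex at q = 5 and minimum £30.
ATC = 1152/q + 105 - 30q + 3q^2. Setting dATC/dq = −1152/q^2 − 30 + 6q = 0 gives q = 8 (since 6·8^3 − 30·8^2 = 1152).
min ATC = 1152/8 + 105 − 30·8 + 3·8^2 = £201. That is the break-even price.
For £30 ≤ P < £201 the firm produces at a loss; below £30 it shuts down.

Shutdown price = £30; break-even price = £201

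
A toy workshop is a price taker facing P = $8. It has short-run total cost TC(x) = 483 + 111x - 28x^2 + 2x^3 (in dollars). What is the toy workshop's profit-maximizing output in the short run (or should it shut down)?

From TC, MC = TC'(x) = 111 - 56x + 6x^2 and AVC = VC/x = 111 - 28x + 2x^2.
AVC is minimized where dAVC/dx = -28 + 4x = 0, at x = 7; min AVC = 111 - 28·7 + 2·7^2 = $13.
With P < min AVC ($8 < $13), every unit sold adds to the loss.
The firm minimizes its loss by shutting down and losing only its fixed cost of $483.

Shut down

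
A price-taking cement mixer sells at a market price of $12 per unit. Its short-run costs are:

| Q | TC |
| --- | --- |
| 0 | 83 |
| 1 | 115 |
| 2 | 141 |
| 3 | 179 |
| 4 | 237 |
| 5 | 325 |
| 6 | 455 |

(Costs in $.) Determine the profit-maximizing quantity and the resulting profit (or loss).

Q = 0 (shut down); profit = -$83

Compute π = P·Q − TC at each output: Q=0: -83; Q=1: -103; Q=2: -117; Q=3: -143; Q=4: -189; Q=5: -265; Q=6: -383.
Profit is highest at Q = 0. Equivalently, the lowest AVC in the table is 58/2 ≈ $29 at Q = 2, and P = $12 falls below it — price never covers variable cost, so the firm shuts down and loses only its fixed cost.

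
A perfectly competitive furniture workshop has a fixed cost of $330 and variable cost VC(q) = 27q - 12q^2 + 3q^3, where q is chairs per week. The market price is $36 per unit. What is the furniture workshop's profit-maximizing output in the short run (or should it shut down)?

Produce at q = 3

From TC, MC = TC'(q) = 27 - 24q + 9q^2 and AVC = VC/q = 27 - 12q + 3q^2.
AVC hits its minimum where MC = AVC, at q = 2, giving min AVC = 27 - 12·2 + 3·2^2 = $15.
Since P = $36 ≥ min AVC = $15, price covers variable cost and the firm should produce.
P = MC gives -9 - 24q + 9q^2 = 0, with roots -1/3 and 3. Take the larger (rising MC): q* = 3.
Check: AVC at q = 3 is $18 ≤ P, so revenue covers variable cost.
Profit = P·q − TC = 36·3 − 384 = -$276, a loss, but smaller than the $330 fixed cost the firm would lose by shutting down.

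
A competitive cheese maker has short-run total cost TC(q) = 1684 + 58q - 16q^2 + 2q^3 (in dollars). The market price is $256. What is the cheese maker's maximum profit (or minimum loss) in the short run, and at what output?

Profit = -$64 at q = 9

AVC = 58 - 16q + 2q^2; min AVC = $26 at q = 4. Since P = $256 ≥ min AVC, the firm produces.
With MC = 58 - 32q + 6q^2, P = MC on the upward-sloping part at q* = 9.
TR = 256·9 = 2304. TC = 1684 + 684 = 2368. Profit = 2304 − 2368 = -$64.
Shutting down would mean losing the fixed cost of $1684, so operating at a loss of $64 is better by $1620.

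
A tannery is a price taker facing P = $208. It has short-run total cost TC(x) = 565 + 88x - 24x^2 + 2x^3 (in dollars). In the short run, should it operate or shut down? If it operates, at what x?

Produce at x = 10

Strip out fixed cost: VC = 88x - 24x^2 + 2x^3. Then AVC = 88 - 24x + 2x^2 and MC = 88 - 48x + 6x^2.
The AVC parabola has its vertex at x = 24/4 = 6, where AVC = 88 - 24·6 + 2·6^2 = $16.
Since P = $208 ≥ min AVC = $16, price covers variable cost and the firm should produce.
Set P = MC: 208 = 88 - 48x + 6x^2 → -120 - 48x + 6x^2 = 0. The roots are x = -2 and x = 10; the profit-maximizing output is on the rising part of MC, so x* = 10.
Check: AVC at x = 10 is $48 ≤ P, so revenue covers variable cost.
Profit = P·x − TC = 208·10 − 1045 = $1035.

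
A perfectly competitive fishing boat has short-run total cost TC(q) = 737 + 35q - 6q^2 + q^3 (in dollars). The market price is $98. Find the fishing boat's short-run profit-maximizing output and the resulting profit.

AVC = 35 - 6q + q^2 has its minimum $26 at q = 3; price $98 clears that bar, so the firm operates.
MC = 35 - 12q + 3q^2. Setting P = MC and taking the root on the rising branch gives q* = 7.
TR = 98·7 = 686. TC = 737 + 294 = 1031. Profit = 686 − 1031 = -$345.
Shutting down would mean losing the fixed cost of $737, so operating at a loss of $345 is better by $392.

Profit = -$345 at q = 7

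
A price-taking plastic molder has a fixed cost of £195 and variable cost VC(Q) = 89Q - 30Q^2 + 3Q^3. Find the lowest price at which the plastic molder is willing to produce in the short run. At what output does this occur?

£14 per unit, at Q = 5

Short-run supply begins at min AVC. From VC = 89Q - 30Q^2 + 3Q^3, AVC = 89 - 30Q + 3Q^2.
dAVC/dQ = -30 + 6Q = 0 gives Q = 5. min AVC = 89 - 30·5 + 3·5^2 = 14.
For P < £14 the firm produces nothing.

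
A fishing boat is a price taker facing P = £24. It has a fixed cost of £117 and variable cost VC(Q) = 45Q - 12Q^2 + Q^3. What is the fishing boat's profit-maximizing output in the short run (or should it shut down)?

Produce at Q = 7

Variable cost is VC = 45Q - 12Q^2 + Q^3, so AVC = VC/Q = 45 - 12Q + Q^2 and MC = dTC/dQ = 45 - 24Q + 3Q^2.
AVC hits its minimum where MC = AVC, at Q = 6, giving min AVC = 45 - 12·6 + 6^2 = £9.
P = £24 exceeds min AVC = £9, so the firm stays open.
Solving P = MC: 21 - 24Q + 3Q^2 = 0 ⇒ Q = 1 or 7. On the upward-sloping branch, Q* = 7.
Check: AVC at Q = 7 is £10 ≤ P, so revenue covers variable cost.
Profit = P·Q − TC = 24·7 − 187 = -£19, a loss, but smaller than the £117 fixed cost the firm would lose by shutting down.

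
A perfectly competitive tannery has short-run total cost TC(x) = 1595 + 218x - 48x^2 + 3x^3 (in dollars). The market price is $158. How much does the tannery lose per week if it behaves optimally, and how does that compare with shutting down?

AVC = 218 - 48x + 3x^2; min AVC = $26 at x = 8. Since P = $158 ≥ min AVC, the firm produces.
With MC = 218 - 96x + 9x^2, P = MC on the upward-sloping part at x* = 10.
TR = 158·10 = 1580. TC = 1595 + 380 = 1975. Profit = 1580 − 1975 = -$395.
Shutting down would mean losing the fixed cost of $1595, so operating at a loss of $395 is better by $1200.

Profit = -$395 at x = 10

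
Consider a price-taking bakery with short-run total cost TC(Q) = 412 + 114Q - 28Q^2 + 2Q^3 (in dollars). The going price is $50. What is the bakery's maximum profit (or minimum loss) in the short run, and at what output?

Profit = -$156 at Q = 8

AVC = 114 - 28Q + 2Q^2; min AVC = $16 at Q = 7. Since P = $50 ≥ min AVC, the firm produces.
MC = 114 - 56Q + 6Q^2. Setting P = MC and taking the root on the rising branch gives Q* = 8.
TR = 50·8 = 400. TC = 412 + 144 = 556. Profit = 400 − 556 = -$156.
Shutting down would mean losing the fixed cost of $412, so operating at a loss of $156 is better by $256.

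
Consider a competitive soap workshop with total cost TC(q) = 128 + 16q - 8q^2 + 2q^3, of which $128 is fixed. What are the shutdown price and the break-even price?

Shutdown price = $8; break-even price = $48

AVC = 16 - 8q + 2q^2; minimized at q = 2, giving min AVC = $8. That is the shutdown price.
ATC = 128/q + 16 - 8q + 2q^2. Setting dATC/dq = −128/q^2 − 8 + 4q = 0 gives q = 4 (since 4·4^3 − 8·4^2 = 128).
min ATC = 128/4 + 16 − 8·4 + 2·4^2 = $48. That is the break-even price.
Between these two prices the firm operates at a loss; above $48 it earns a profit.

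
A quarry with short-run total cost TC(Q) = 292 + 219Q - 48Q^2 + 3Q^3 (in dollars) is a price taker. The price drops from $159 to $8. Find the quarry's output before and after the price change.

MC = 219 - 96Q + 9Q^2; the shutdown threshold is min AVC = $27 (at Q = 8).
With P = $159 above the shutdown price, P = MC gives Q = 10.
At P = $8 < min AVC = $27, price no longer covers variable cost at any output, so the firm shuts down: Q = 0.

Output falls from 10 to 0 (the firm shuts down)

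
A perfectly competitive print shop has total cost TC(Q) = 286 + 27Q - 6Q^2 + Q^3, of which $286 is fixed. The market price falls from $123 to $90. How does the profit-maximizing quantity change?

Output falls from 8 to 7

MC = 27 - 12Q + 3Q^2; the shutdown threshold is min AVC = $18 (at Q = 3).
At P = $123 ≥ min AVC, set P = MC on the rising branch: Q = 8.
At P = $90 ≥ min AVC, set P = MC: Q = 7. The firm stays open but cuts output.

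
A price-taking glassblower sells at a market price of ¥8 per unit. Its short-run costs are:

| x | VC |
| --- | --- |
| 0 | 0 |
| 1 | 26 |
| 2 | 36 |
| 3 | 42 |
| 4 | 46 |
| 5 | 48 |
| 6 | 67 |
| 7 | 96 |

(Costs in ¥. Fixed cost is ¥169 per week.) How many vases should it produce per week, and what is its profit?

x = 0 (shut down); profit = -¥169

Profit at each row (π = 8x − TC): x=0: -169; x=1: -187; x=2: -189; x=3: -187; x=4: -183; x=5: -177; x=6: -188; x=7: -209.
Profit is highest at x = 0. Equivalently, the lowest AVC in the table is 48/5 ≈ ¥9.60 at x = 5, and P = ¥8 falls below it — price never covers variable cost, so the firm shuts down and loses only its fixed cost.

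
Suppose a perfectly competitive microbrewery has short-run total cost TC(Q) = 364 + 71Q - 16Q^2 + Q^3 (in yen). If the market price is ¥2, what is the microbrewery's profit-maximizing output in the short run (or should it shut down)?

Shut down

Variable cost is VC = 71Q - 16Q^2 + Q^3, so AVC = VC/Q = 71 - 16Q + Q^2 and MC = dTC/dQ = 71 - 32Q + 3Q^2.
AVC hits its minimum where MC = AVC, at Q = 8, giving min AVC = 71 - 16·8 + 8^2 = ¥7.
P = ¥2 lies below min AVC = ¥7; no output level covers variable cost.
The firm minimizes its loss by shutting down and losing only its fixed cost of ¥364.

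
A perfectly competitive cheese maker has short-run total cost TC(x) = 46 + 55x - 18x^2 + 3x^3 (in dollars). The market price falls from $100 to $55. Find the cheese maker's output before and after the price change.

MC = 55 - 36x + 9x^2; the shutdown threshold is min AVC = $28 (at x = 3).
At P = $100 ≥ min AVC, set P = MC on the rising branch: x = 5.
At P = $55 ≥ min AVC, set P = MC: x = 4. The firm stays open but cuts output.

Output falls from 5 to 4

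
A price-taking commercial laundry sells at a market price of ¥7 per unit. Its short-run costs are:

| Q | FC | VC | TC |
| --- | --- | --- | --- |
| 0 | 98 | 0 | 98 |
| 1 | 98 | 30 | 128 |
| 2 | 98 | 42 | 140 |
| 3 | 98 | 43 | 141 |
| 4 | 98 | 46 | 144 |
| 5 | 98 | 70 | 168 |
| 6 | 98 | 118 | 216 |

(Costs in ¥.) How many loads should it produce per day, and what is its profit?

Q = 0 (shut down); profit = -¥98

Compute π = P·Q − TC at each output: Q=0: -98; Q=1: -121; Q=2: -126; Q=3: -120; Q=4: -116; Q=5: -133; Q=6: -174.
Profit is highest at Q = 0. Equivalently, the lowest AVC in the table is 46/4 ≈ ¥11.50 at Q = 4, and P = ¥7 falls below it — price never covers variable cost, so the firm shuts down and loses only its fixed cost.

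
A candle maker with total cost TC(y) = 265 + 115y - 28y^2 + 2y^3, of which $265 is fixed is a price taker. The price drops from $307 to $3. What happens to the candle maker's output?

Output falls from 12 to 0 (the firm shuts down)

AVC = 115 - 28y + 2y^2, minimized at y = 7 where min AVC = $17. MC = 115 - 56y + 6y^2.
At P = $307 ≥ min AVC, set P = MC on the rising branch: y = 12.
At P = $3 < min AVC = $17, price no longer covers variable cost at any output, so the firm shuts down: y = 0.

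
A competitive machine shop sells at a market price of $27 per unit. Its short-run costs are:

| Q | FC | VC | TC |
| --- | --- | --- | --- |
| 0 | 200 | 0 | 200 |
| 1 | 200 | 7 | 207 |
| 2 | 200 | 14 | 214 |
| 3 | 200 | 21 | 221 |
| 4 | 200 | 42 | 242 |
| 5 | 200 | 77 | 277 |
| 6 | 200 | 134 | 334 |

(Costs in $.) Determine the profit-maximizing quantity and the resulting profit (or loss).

Q = 4; profit = -$134

Profit at each row (π = 27Q − TC): Q=0: -200; Q=1: -180; Q=2: -160; Q=3: -140; Q=4: -134; Q=5: -142; Q=6: -172.
Profit is maximized at Q = 4. AVC there is 42/4 = $10.50 ≤ P, so producing beats shutting down (which would give -$200).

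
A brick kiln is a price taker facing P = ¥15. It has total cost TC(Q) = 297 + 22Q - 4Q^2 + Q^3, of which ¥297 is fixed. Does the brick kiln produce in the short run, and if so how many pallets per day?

Variable cost is VC = 22Q - 4Q^2 + Q^3, so AVC = VC/Q = 22 - 4Q + Q^2 and MC = dTC/dQ = 22 - 8Q + 3Q^2.
The AVC parabola has its vertex at Q = 4/2 = 2, where AVC = 22 - 4·2 + 2^2 = ¥18.
P = ¥15 lies below min AVC = ¥18; no output level covers variable cost.
Shutting down limits the loss to fixed cost, ¥297.

Shut down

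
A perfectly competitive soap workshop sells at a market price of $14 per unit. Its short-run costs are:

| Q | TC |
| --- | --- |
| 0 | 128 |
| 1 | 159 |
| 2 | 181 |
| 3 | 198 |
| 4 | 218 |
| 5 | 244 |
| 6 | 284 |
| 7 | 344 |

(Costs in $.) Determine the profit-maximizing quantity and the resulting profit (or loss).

Compute π = P·Q − TC at each output: Q=0: -128; Q=1: -145; Q=2: -153; Q=3: -156; Q=4: -162; Q=5: -174; Q=6: -200; Q=7: -246.
Profit is highest at Q = 0. Equivalently, the lowest AVC in the table is 90/4 ≈ $22.50 at Q = 4, and P = $14 falls below it — price never covers variable cost, so the firm shuts down and loses only its fixed cost.

Q = 0 (shut down); profit = -$128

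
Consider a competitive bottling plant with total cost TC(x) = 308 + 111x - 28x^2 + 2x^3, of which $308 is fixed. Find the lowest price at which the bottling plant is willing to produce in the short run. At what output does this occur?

Short-run supply begins at min AVC. From VC = 111x - 28x^2 + 2x^3, AVC = 111 - 28x + 2x^2.
dAVC/dx = -28 + 4x = 0 gives x = 7. min AVC = 111 - 28·7 + 2·7^2 = 13.
For P < $13 the firm produces nothing.

$13 per unit, at x = 7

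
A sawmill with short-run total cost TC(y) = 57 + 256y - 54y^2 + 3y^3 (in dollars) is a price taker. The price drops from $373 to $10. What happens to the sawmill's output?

Output falls from 13 to 0 (the firm shuts down)

MC = 256 - 108y + 9y^2; the shutdown threshold is min AVC = $13 (at y = 9).
With P = $373 above the shutdown price, P = MC gives y = 13.
At P = $10 < min AVC = $13, price no longer covers variable cost at any output, so the firm shuts down: y = 0.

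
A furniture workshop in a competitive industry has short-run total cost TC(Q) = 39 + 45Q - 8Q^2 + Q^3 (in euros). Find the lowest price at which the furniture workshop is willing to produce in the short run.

The firm shuts down when price falls below the minimum of average variable cost. AVC = VC/Q = 45 - 8Q + Q^2.
dAVC/dQ = -8 + 2Q = 0 gives Q = 4. min AVC = 45 - 8·4 + 4^2 = 29.
So the shutdown price is €29.

€29 per unit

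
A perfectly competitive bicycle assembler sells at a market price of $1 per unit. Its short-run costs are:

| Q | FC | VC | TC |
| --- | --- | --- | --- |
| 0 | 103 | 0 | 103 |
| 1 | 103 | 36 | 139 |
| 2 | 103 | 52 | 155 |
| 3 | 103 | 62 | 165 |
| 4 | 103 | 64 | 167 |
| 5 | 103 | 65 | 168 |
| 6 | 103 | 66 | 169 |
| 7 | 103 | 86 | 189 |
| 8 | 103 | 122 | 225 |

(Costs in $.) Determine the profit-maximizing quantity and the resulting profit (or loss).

Q = 0 (shut down); profit = -$103

Compute π = P·Q − TC at each output: Q=0: -103; Q=1: -138; Q=2: -153; Q=3: -162; Q=4: -163; Q=5: -163; Q=6: -163; Q=7: -182; Q=8: -217.
Profit is highest at Q = 0. Equivalently, the lowest AVC in the table is 66/6 ≈ $11 at Q = 6, and P = $1 falls below it — price never covers variable cost, so the firm shuts down and loses only its fixed cost.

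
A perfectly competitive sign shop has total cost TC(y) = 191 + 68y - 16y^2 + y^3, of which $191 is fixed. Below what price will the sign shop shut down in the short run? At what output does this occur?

The shutdown price is the minimum of AVC. VC = 68y - 16y^2 + y^3, so AVC = 68 - 16y + y^2.
At the minimum of AVC, MC = AVC. MC = 68 - 32y + 3y^2; setting MC = AVC gives 2y^2 - 16y = 0, so y = 8. min AVC = 4.
So the shutdown price is $4.

$4 per unit, at y = 8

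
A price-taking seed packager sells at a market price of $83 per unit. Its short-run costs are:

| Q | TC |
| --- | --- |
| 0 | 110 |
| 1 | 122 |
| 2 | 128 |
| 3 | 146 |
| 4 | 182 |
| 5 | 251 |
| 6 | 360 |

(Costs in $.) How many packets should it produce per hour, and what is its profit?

Q = 5; profit = $164

Profit at each row (π = 83Q − TC): Q=0: -110; Q=1: -39; Q=2: 38; Q=3: 103; Q=4: 150; Q=5: 164; Q=6: 138.
Profit is maximized at Q = 5. AVC there is 141/5 = $28.20 ≤ P, so producing beats shutting down (which would give -$110).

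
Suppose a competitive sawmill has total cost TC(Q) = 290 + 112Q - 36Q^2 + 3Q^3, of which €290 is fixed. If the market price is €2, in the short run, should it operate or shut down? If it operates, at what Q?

Strip out fixed cost: VC = 112Q - 36Q^2 + 3Q^3. Then AVC = 112 - 36Q + 3Q^2 and MC = 112 - 72Q + 9Q^2.
The AVC parabola has its vertex at Q = 36/6 = 6, where AVC = 112 - 36·6 + 3·6^2 = €4.
Since P = €2 < min AVC = €4, price fails to cover variable cost at any output.
Best response: produce nothing and absorb the €290 fixed cost.

Shut down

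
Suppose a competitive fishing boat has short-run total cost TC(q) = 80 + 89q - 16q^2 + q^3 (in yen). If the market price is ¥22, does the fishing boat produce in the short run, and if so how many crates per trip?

Shut down

Variable cost is VC = 89q - 16q^2 + q^3, so AVC = VC/q = 89 - 16q + q^2 and MC = dTC/dq = 89 - 32q + 3q^2.
AVC is minimized where dAVC/dq = -16 + 2q = 0, at q = 8; min AVC = 89 - 16·8 + 8^2 = ¥25.
With P < min AVC (¥22 < ¥25), every unit sold adds to the loss.
The firm minimizes its loss by shutting down and losing only its fixed cost of ¥80.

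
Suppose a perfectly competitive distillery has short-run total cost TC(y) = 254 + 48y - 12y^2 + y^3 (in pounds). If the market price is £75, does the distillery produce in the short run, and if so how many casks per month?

From TC, MC = TC'(y) = 48 - 24y + 3y^2 and AVC = VC/y = 48 - 12y + y^2.
The AVC parabola has its vertex at y = 12/2 = 6, where AVC = 48 - 12·6 + 6^2 = £12.
Since P = £75 ≥ min AVC = £12, price covers variable cost and the firm should produce.
Solving P = MC: -27 - 24y + 3y^2 = 0 ⇒ y = -1 or 9. On the upward-sloping branch, y* = 9.
Check: AVC at y = 9 is £21 ≤ P, so revenue covers variable cost.
Profit = P·y − TC = 75·9 − 443 = £232.

Produce at y = 9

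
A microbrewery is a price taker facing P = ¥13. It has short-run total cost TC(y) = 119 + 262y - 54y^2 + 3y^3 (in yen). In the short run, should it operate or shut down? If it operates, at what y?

Shut down

From TC, MC = TC'(y) = 262 - 108y + 9y^2 and AVC = VC/y = 262 - 54y + 3y^2.
The AVC parabola has its vertex at y = 54/6 = 9, where AVC = 262 - 54·9 + 3·9^2 = ¥19.
P = ¥13 lies below min AVC = ¥19; no output level covers variable cost.
Shutting down limits the loss to fixed cost, ¥119.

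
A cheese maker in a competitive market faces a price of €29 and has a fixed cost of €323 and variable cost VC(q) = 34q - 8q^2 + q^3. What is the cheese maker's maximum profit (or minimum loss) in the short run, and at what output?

AVC = 34 - 8q + q^2; min AVC = €18 at q = 4. Since P = €29 ≥ min AVC, the firm produces.
MC = 34 - 16q + 3q^2. Setting P = MC and taking the root on the rising branch gives q* = 5.
TR = 29·5 = 145. TC = 323 + 95 = 418. Profit = 145 − 418 = -€273.
That loss of €273 beats the €323 the firm would lose by shutting down; producing recovers €50 of fixed cost.

Profit = -€273 at q = 5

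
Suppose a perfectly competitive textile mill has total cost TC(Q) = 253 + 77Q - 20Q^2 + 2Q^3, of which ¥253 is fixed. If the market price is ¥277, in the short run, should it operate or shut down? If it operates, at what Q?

Variable cost is VC = 77Q - 20Q^2 + 2Q^3, so AVC = VC/Q = 77 - 20Q + 2Q^2 and MC = dTC/dQ = 77 - 40Q + 6Q^2.
AVC is minimized where dAVC/dQ = -20 + 4Q = 0, at Q = 5; min AVC = 77 - 20·5 + 2·5^2 = ¥27.
Since P = ¥277 ≥ min AVC = ¥27, price covers variable cost and the firm should produce.
Solving P = MC: -200 - 40Q + 6Q^2 = 0 ⇒ Q = -10/3 or 10. On the upward-sloping branch, Q* = 10.
Check: AVC at Q = 10 is ¥77 ≤ P, so revenue covers variable cost.
Profit = P·Q − TC = 277·10 − 1023 = ¥1747.

Produce at Q = 10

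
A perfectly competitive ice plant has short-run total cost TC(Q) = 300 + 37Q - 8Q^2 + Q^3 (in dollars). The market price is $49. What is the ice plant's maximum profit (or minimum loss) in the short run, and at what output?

Profit = -$156 at Q = 6

AVC = 37 - 8Q + Q^2 has its minimum $21 at Q = 4; price $49 clears that bar, so the firm operates.
With MC = 37 - 16Q + 3Q^2, P = MC on the upward-sloping part at Q* = 6.
TR = 49·6 = 294. TC = 300 + 150 = 450. Profit = 294 − 450 = -$156.
Shutting down would mean losing the fixed cost of $300, so operating at a loss of $156 is better by $144.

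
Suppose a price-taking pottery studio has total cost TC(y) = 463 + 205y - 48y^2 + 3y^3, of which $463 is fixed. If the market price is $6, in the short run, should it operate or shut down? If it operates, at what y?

Variable cost is VC = 205y - 48y^2 + 3y^3, so AVC = VC/y = 205 - 48y + 3y^2 and MC = dTC/dy = 205 - 96y + 9y^2.
The AVC parabola has its vertex at y = 48/6 = 8, where AVC = 205 - 48·8 + 3·8^2 = $13.
With P < min AVC ($6 < $13), every unit sold adds to the loss.
The firm minimizes its loss by shutting down and losing only its fixed cost of $463.

Shut down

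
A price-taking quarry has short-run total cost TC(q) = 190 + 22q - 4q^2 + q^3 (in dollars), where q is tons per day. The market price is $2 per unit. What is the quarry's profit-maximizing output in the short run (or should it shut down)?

Variable cost is VC = 22q - 4q^2 + q^3, so AVC = VC/q = 22 - 4q + q^2 and MC = dTC/dq = 22 - 8q + 3q^2.
AVC hits its minimum where MC = AVC, at q = 2, giving min AVC = 22 - 4·2 + 2^2 = $18.
P = $2 lies below min AVC = $18; no output level covers variable cost.
The firm minimizes its loss by shutting down and losing only its fixed cost of $190.

Shut down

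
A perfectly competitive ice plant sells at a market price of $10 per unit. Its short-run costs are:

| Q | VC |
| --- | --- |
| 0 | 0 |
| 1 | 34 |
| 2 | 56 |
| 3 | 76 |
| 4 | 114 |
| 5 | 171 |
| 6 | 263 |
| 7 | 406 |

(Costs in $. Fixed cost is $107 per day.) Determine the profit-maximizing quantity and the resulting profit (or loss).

Profit at each row (π = 10Q − TC): Q=0: -107; Q=1: -131; Q=2: -143; Q=3: -153; Q=4: -181; Q=5: -228; Q=6: -310; Q=7: -443.
Profit is highest at Q = 0. Equivalently, the lowest AVC in the table is 76/3 ≈ $25.33 at Q = 3, and P = $10 falls below it — price never covers variable cost, so the firm shuts down and loses only its fixed cost.

Q = 0 (shut down); profit = -$107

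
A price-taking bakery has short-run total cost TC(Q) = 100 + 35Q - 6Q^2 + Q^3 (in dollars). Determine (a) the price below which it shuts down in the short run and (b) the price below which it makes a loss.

Shutdown price = $26; break-even price = $50

Shutdown price = min AVC. AVC = 35 - 6Q + Q^2, with vertex at Q = 3 and minimum $26.
ATC = 100/Q + 35 - 6Q + Q^2. Setting dATC/dQ = −100/Q^2 − 6 + 2Q = 0 gives Q = 5 (since 2·5^3 − 6·5^2 = 100).
min ATC = 100/5 + 35 − 6·5 + 5^2 = $50. That is the break-even price.
For $26 ≤ P < $50 the firm produces at a loss; below $26 it shuts down.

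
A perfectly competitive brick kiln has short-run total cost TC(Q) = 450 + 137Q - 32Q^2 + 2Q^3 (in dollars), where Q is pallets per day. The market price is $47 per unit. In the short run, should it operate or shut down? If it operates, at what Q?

Strip out fixed cost: VC = 137Q - 32Q^2 + 2Q^3. Then AVC = 137 - 32Q + 2Q^2 and MC = 137 - 64Q + 6Q^2.
AVC hits its minimum where MC = AVC, at Q = 8, giving min AVC = 137 - 32·8 + 2·8^2 = $9.
Since P = $47 ≥ min AVC = $9, price covers variable cost and the firm should produce.
Solving P = MC: 90 - 64Q + 6Q^2 = 0 ⇒ Q = 5/3 or 9. On the upward-sloping branch, Q* = 9.
Check: AVC at Q = 9 is $11 ≤ P, so revenue covers variable cost.
Profit = P·Q − TC = 47·9 − 549 = -$126, a loss, but smaller than the $450 fixed cost the firm would lose by shutting down.

Produce at Q = 9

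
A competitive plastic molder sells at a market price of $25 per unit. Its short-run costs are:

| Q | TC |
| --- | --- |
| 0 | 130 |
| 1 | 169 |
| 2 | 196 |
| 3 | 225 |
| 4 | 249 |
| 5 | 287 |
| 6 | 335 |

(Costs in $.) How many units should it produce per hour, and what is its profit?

Compute π = P·Q − TC at each output: Q=0: -130; Q=1: -144; Q=2: -146; Q=3: -150; Q=4: -149; Q=5: -162; Q=6: -185.
Profit is highest at Q = 0. Equivalently, the lowest AVC in the table is 119/4 ≈ $29.75 at Q = 4, and P = $25 falls below it — price never covers variable cost, so the firm shuts down and loses only its fixed cost.

Q = 0 (shut down); profit = -$130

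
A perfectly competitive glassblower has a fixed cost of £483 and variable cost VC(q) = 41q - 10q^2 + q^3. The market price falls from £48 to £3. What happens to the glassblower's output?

Output falls from 7 to 0 (the firm shuts down)

AVC = 41 - 10q + q^2, minimized at q = 5 where min AVC = £16. MC = 41 - 20q + 3q^2.
With P = £48 above the shutdown price, P = MC gives q = 7.
At P = £3 < min AVC = £16, price no longer covers variable cost at any output, so the firm shuts down: q = 0.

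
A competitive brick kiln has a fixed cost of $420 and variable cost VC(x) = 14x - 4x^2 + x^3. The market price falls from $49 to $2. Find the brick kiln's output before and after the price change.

MC = 14 - 8x + 3x^2; the shutdown threshold is min AVC = $10 (at x = 2).
With P = $49 above the shutdown price, P = MC gives x = 5.
At P = $2 < min AVC = $10, price no longer covers variable cost at any output, so the firm shuts down: x = 0.

Output falls from 5 to 0 (the firm shuts down)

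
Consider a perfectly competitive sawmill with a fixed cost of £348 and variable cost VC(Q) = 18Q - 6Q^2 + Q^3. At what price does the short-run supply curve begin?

The firm shuts down when price falls below the minimum of average variable cost. AVC = VC/Q = 18 - 6Q + Q^2.
At the minimum of AVC, MC = AVC. MC = 18 - 12Q + 3Q^2; setting MC = AVC gives 2Q^2 - 6Q = 0, so Q = 3. min AVC = 9.
The firm shuts down for any P below £9.

£9 per unit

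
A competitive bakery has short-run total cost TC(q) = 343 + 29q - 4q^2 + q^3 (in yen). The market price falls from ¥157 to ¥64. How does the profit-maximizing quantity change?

AVC = 29 - 4q + q^2, minimized at q = 2 where min AVC = ¥25. MC = 29 - 8q + 3q^2.
At P = ¥157 ≥ min AVC, set P = MC on the rising branch: q = 8.
At P = ¥64 ≥ min AVC, set P = MC: q = 5. The firm stays open but cuts output.

Output falls from 8 to 5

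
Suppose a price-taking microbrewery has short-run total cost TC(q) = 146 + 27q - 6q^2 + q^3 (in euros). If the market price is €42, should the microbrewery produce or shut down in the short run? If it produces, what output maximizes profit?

Produce at q = 5

Variable cost is VC = 27q - 6q^2 + q^3, so AVC = VC/q = 27 - 6q + q^2 and MC = dTC/dq = 27 - 12q + 3q^2.
AVC is minimized where dAVC/dq = -6 + 2q = 0, at q = 3; min AVC = 27 - 6·3 + 3^2 = €18.
P = €42 exceeds min AVC = €18, so the firm stays open.
P = MC gives -15 - 12q + 3q^2 = 0, with roots -1 and 5. Take the larger (rising MC): q* = 5.
Check: AVC at q = 5 is €22 ≤ P, so revenue covers variable cost.
Profit = P·q − TC = 42·5 − 256 = -€46, a loss, but smaller than the €146 fixed cost the firm would lose by shutting down.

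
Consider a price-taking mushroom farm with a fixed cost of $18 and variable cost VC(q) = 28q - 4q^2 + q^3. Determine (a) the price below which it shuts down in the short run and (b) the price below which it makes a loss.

Shutdown price = $24; break-even price = $31

AVC = 28 - 4q + q^2; minimized at q = 2, giving min AVC = $24. That is the shutdown price.
ATC = 18/q + 28 - 4q + q^2. Setting dATC/dq = −18/q^2 − 4 + 2q = 0 gives q = 3 (since 2·3^3 − 4·3^2 = 18).
min ATC = 18/3 + 28 − 4·3 + 3^2 = $31. That is the break-even price.
For $24 ≤ P < $31 the firm produces at a loss; below $24 it shuts down.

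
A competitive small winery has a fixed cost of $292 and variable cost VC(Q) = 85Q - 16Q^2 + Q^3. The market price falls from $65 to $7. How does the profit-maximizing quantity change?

Output falls from 10 to 0 (the firm shuts down)

MC = 85 - 32Q + 3Q^2; the shutdown threshold is min AVC = $21 (at Q = 8).
At P = $65 ≥ min AVC, set P = MC on the rising branch: Q = 10.
At P = $7 < min AVC = $21, price no longer covers variable cost at any output, so the firm shuts down: Q = 0.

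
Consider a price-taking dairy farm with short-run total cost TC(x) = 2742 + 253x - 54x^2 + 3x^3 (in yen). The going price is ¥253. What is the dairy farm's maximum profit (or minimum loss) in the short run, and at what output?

AVC = 253 - 54x + 3x^2; min AVC = ¥10 at x = 9. Since P = ¥253 ≥ min AVC, the firm produces.
With MC = 253 - 108x + 9x^2, P = MC on the upward-sloping part at x* = 12.
TR = 253·12 = 3036. TC = 2742 + 444 = 3186. Profit = 3036 − 3186 = -¥150.
That loss of ¥150 beats the ¥2742 the firm would lose by shutting down; producing recovers ¥2592 of fixed cost.

Profit = -¥150 at x = 12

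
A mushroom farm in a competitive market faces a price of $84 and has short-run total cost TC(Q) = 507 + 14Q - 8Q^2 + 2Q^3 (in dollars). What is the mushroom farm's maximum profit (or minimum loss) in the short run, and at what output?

AVC = 14 - 8Q + 2Q^2 has its minimum $6 at Q = 2; price $84 clears that bar, so the firm operates.
With MC = 14 - 16Q + 6Q^2, P = MC on the upward-sloping part at Q* = 5.
TR = 84·5 = 420. TC = 507 + 120 = 627. Profit = 420 − 627 = -$207.
Shutting down would mean losing the fixed cost of $507, so operating at a loss of $207 is better by $300.

Profit = -$207 at Q = 5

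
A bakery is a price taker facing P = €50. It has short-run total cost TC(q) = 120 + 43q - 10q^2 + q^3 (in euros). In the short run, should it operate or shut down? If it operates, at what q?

Produce at q = 7

Strip out fixed cost: VC = 43q - 10q^2 + q^3. Then AVC = 43 - 10q + q^2 and MC = 43 - 20q + 3q^2.
AVC is minimized where dAVC/dq = -10 + 2q = 0, at q = 5; min AVC = 43 - 10·5 + 5^2 = €18.
P = €50 exceeds min AVC = €18, so the firm stays open.
Solving P = MC: -7 - 20q + 3q^2 = 0 ⇒ q = -1/3 or 7. On the upward-sloping branch, q* = 7.
Check: AVC at q = 7 is €22 ≤ P, so revenue covers variable cost.
Profit = P·q − TC = 50·7 − 274 = €76.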